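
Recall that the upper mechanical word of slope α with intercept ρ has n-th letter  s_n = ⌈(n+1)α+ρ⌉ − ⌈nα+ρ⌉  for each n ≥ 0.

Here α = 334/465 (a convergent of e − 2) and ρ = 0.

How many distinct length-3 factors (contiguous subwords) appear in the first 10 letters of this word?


t_n = ⌈(n·334)/465⌉ for n = 0 … 10:
  n=0…9: ⌈0/465⌉=0 ⌈334/465⌉=1 ⌈668/465⌉=2 ⌈1002/465⌉=3 ⌈1336/465⌉=3 ⌈1670/465⌉=4 ⌈2004/465⌉=5 ⌈2338/465⌉=6 ⌈2672/465⌉=6 ⌈3006/465⌉=7
  n=10: ⌈3340/465⌉=8
s_n = t_(n+1) − t_n for n = 0 … 9 gives
prefix = 1110111011
slide a length-3 window over [0..2] … [7..9] (8 windows); first occurrence of each distinct factor:
  [  0..  2] 111
  [  1..  3] 110
  [  2..  4] 101
  [  3..  5] 011
  (the other 4 windows repeat one of these)
distinct factors: {011, 101, 110, 111}
count = 4  (Sturmian bound for length 3 is 4)

4


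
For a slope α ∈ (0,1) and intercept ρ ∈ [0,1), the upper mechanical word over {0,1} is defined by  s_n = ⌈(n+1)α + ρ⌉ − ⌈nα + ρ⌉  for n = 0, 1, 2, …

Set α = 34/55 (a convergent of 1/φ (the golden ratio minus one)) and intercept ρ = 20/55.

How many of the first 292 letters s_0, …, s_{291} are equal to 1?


180

#1s = Σ_{n=0}^{291} s_n = Σ_{n=0}^{291} (⌈(n+1)α+ρ⌉ − ⌈nα+ρ⌉)
the sum telescopes: every ⌈nα+ρ⌉ with 0 < n < 292 appears once with + and once with −, leaving ⌈292α+ρ⌉ − ⌈0·α+ρ⌉
292α + ρ = (292·34 + 20) / 55 = 9948/55
ρ = 20/55
⌈9948/55⌉ = 181,  ⌈20/55⌉ = 1
#1s = 181 − 1 = 180


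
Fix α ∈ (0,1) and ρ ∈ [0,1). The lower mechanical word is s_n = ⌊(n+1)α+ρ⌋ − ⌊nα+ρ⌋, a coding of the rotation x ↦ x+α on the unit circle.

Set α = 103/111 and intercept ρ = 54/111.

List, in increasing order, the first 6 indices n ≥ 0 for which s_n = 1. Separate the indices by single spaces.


n=0: ⌊157/111⌋−⌊54/111⌋ = 1−0 = 1  ← one
n=1: ⌊260/111⌋−⌊157/111⌋ = 2−1 = 1  ← one
n=2: ⌊363/111⌋−⌊260/111⌋ = 3−2 = 1  ← one
n=3: ⌊466/111⌋−⌊363/111⌋ = 4−3 = 1  ← one
n=4: ⌊569/111⌋−⌊466/111⌋ = 5−4 = 1  ← one
n=5: ⌊672/111⌋−⌊569/111⌋ = 6−5 = 1  ← one
positions of the first 6 ones: 0 1 2 3 4 5

0 1 2 3 4 5


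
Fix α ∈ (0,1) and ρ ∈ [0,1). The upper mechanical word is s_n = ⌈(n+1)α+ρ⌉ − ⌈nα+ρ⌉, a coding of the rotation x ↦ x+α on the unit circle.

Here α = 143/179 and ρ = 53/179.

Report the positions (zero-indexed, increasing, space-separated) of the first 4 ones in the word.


n=0: ⌈196/179⌉−⌈53/179⌉ = 2−1 = 1  ← one
n=1: ⌈339/179⌉−⌈196/179⌉ = 2−2 = 0
n=2: ⌈482/179⌉−⌈339/179⌉ = 3−2 = 1  ← one
n=3: ⌈625/179⌉−⌈482/179⌉ = 4−3 = 1  ← one
n=4: ⌈768/179⌉−⌈625/179⌉ = 5−4 = 1  ← one
positions of the first 4 ones: 0 2 3 4

0 2 3 4


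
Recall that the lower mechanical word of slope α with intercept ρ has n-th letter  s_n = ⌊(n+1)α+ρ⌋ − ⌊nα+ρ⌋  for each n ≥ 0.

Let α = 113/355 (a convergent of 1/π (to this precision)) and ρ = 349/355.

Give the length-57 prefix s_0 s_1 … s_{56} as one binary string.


100100100100100100100010010010010010010010001001001001001

n=0: ⌊(1·113+349)/355⌋ − ⌊(0·113+349)/355⌋ = ⌊462/355⌋ − ⌊349/355⌋ = 1 − 0 = 1
n=1: ⌊(2·113+349)/355⌋ − ⌊(1·113+349)/355⌋ = ⌊575/355⌋ − ⌊462/355⌋ = 1 − 1 = 0
n=2: ⌊(3·113+349)/355⌋ − ⌊(2·113+349)/355⌋ = ⌊688/355⌋ − ⌊575/355⌋ = 1 − 1 = 0
n=3: ⌊(4·113+349)/355⌋ − ⌊(3·113+349)/355⌋ = ⌊801/355⌋ − ⌊688/355⌋ = 2 − 1 = 1
n=4: ⌊(5·113+349)/355⌋ − ⌊(4·113+349)/355⌋ = ⌊914/355⌋ − ⌊801/355⌋ = 2 − 2 = 0
n=5: ⌊(6·113+349)/355⌋ − ⌊(5·113+349)/355⌋ = ⌊1027/355⌋ − ⌊914/355⌋ = 2 − 2 = 0
n=6: ⌊(7·113+349)/355⌋ − ⌊(6·113+349)/355⌋ = ⌊1140/355⌋ − ⌊1027/355⌋ = 3 − 2 = 1
n=7: ⌊(8·113+349)/355⌋ − ⌊(7·113+349)/355⌋ = ⌊1253/355⌋ − ⌊1140/355⌋ = 3 − 3 = 0
n=8: ⌊(9·113+349)/355⌋ − ⌊(8·113+349)/355⌋ = ⌊1366/355⌋ − ⌊1253/355⌋ = 3 − 3 = 0
n=9: ⌊(10·113+349)/355⌋ − ⌊(9·113+349)/355⌋ = ⌊1479/355⌋ − ⌊1366/355⌋ = 4 − 3 = 1
n=10: ⌊(11·113+349)/355⌋ − ⌊(10·113+349)/355⌋ = ⌊1592/355⌋ − ⌊1479/355⌋ = 4 − 4 = 0
n=11: ⌊(12·113+349)/355⌋ − ⌊(11·113+349)/355⌋ = ⌊1705/355⌋ − ⌊1592/355⌋ = 4 − 4 = 0
n=12: ⌊(13·113+349)/355⌋ − ⌊(12·113+349)/355⌋ = ⌊1818/355⌋ − ⌊1705/355⌋ = 5 − 4 = 1
n=13: ⌊(14·113+349)/355⌋ − ⌊(13·113+349)/355⌋ = ⌊1931/355⌋ − ⌊1818/355⌋ = 5 − 5 = 0
n=14: ⌊(15·113+349)/355⌋ − ⌊(14·113+349)/355⌋ = ⌊2044/355⌋ − ⌊1931/355⌋ = 5 − 5 = 0
n=15: ⌊(16·113+349)/355⌋ − ⌊(15·113+349)/355⌋ = ⌊2157/355⌋ − ⌊2044/355⌋ = 6 − 5 = 1
n=16: ⌊(17·113+349)/355⌋ − ⌊(16·113+349)/355⌋ = ⌊2270/355⌋ − ⌊2157/355⌋ = 6 − 6 = 0
n=17: ⌊(18·113+349)/355⌋ − ⌊(17·113+349)/355⌋ = ⌊2383/355⌋ − ⌊2270/355⌋ = 6 − 6 = 0
n=18: ⌊(19·113+349)/355⌋ − ⌊(18·113+349)/355⌋ = ⌊2496/355⌋ − ⌊2383/355⌋ = 7 − 6 = 1
n=19: ⌊(20·113+349)/355⌋ − ⌊(19·113+349)/355⌋ = ⌊2609/355⌋ − ⌊2496/355⌋ = 7 − 7 = 0
n=20: ⌊(21·113+349)/355⌋ − ⌊(20·113+349)/355⌋ = ⌊2722/355⌋ − ⌊2609/355⌋ = 7 − 7 = 0
n=21: ⌊(22·113+349)/355⌋ − ⌊(21·113+349)/355⌋ = ⌊2835/355⌋ − ⌊2722/355⌋ = 7 − 7 = 0
n=22: ⌊(23·113+349)/355⌋ − ⌊(22·113+349)/355⌋ = ⌊2948/355⌋ − ⌊2835/355⌋ = 8 − 7 = 1
n=23: ⌊(24·113+349)/355⌋ − ⌊(23·113+349)/355⌋ = ⌊3061/355⌋ − ⌊2948/355⌋ = 8 − 8 = 0
n=24: ⌊(25·113+349)/355⌋ − ⌊(24·113+349)/355⌋ = ⌊3174/355⌋ − ⌊3061/355⌋ = 8 − 8 = 0
n=25: ⌊(26·113+349)/355⌋ − ⌊(25·113+349)/355⌋ = ⌊3287/355⌋ − ⌊3174/355⌋ = 9 − 8 = 1
n=26: ⌊(27·113+349)/355⌋ − ⌊(26·113+349)/355⌋ = ⌊3400/355⌋ − ⌊3287/355⌋ = 9 − 9 = 0
n=27: ⌊(28·113+349)/355⌋ − ⌊(27·113+349)/355⌋ = ⌊3513/355⌋ − ⌊3400/355⌋ = 9 − 9 = 0
n=28: ⌊(29·113+349)/355⌋ − ⌊(28·113+349)/355⌋ = ⌊3626/355⌋ − ⌊3513/355⌋ = 10 − 9 = 1
n=29: ⌊(30·113+349)/355⌋ − ⌊(29·113+349)/355⌋ = ⌊3739/355⌋ − ⌊3626/355⌋ = 10 − 10 = 0
n=30: ⌊(31·113+349)/355⌋ − ⌊(30·113+349)/355⌋ = ⌊3852/355⌋ − ⌊3739/355⌋ = 10 − 10 = 0
n=31: ⌊(32·113+349)/355⌋ − ⌊(31·113+349)/355⌋ = ⌊3965/355⌋ − ⌊3852/355⌋ = 11 − 10 = 1
n=32: ⌊(33·113+349)/355⌋ − ⌊(32·113+349)/355⌋ = ⌊4078/355⌋ − ⌊3965/355⌋ = 11 − 11 = 0
n=33: ⌊(34·113+349)/355⌋ − ⌊(33·113+349)/355⌋ = ⌊4191/355⌋ − ⌊4078/355⌋ = 11 − 11 = 0
n=34: ⌊(35·113+349)/355⌋ − ⌊(34·113+349)/355⌋ = ⌊4304/355⌋ − ⌊4191/355⌋ = 12 − 11 = 1
n=35: ⌊(36·113+349)/355⌋ − ⌊(35·113+349)/355⌋ = ⌊4417/355⌋ − ⌊4304/355⌋ = 12 − 12 = 0
n=36: ⌊(37·113+349)/355⌋ − ⌊(36·113+349)/355⌋ = ⌊4530/355⌋ − ⌊4417/355⌋ = 12 − 12 = 0
n=37: ⌊(38·113+349)/355⌋ − ⌊(37·113+349)/355⌋ = ⌊4643/355⌋ − ⌊4530/355⌋ = 13 − 12 = 1
n=38: ⌊(39·113+349)/355⌋ − ⌊(38·113+349)/355⌋ = ⌊4756/355⌋ − ⌊4643/355⌋ = 13 − 13 = 0
n=39: ⌊(40·113+349)/355⌋ − ⌊(39·113+349)/355⌋ = ⌊4869/355⌋ − ⌊4756/355⌋ = 13 − 13 = 0
n=40: ⌊(41·113+349)/355⌋ − ⌊(40·113+349)/355⌋ = ⌊4982/355⌋ − ⌊4869/355⌋ = 14 − 13 = 1
n=41: ⌊(42·113+349)/355⌋ − ⌊(41·113+349)/355⌋ = ⌊5095/355⌋ − ⌊4982/355⌋ = 14 − 14 = 0
n=42: ⌊(43·113+349)/355⌋ − ⌊(42·113+349)/355⌋ = ⌊5208/355⌋ − ⌊5095/355⌋ = 14 − 14 = 0
n=43: ⌊(44·113+349)/355⌋ − ⌊(43·113+349)/355⌋ = ⌊5321/355⌋ − ⌊5208/355⌋ = 14 − 14 = 0
n=44: ⌊(45·113+349)/355⌋ − ⌊(44·113+349)/355⌋ = ⌊5434/355⌋ − ⌊5321/355⌋ = 15 − 14 = 1
n=45: ⌊(46·113+349)/355⌋ − ⌊(45·113+349)/355⌋ = ⌊5547/355⌋ − ⌊5434/355⌋ = 15 − 15 = 0
n=46: ⌊(47·113+349)/355⌋ − ⌊(46·113+349)/355⌋ = ⌊5660/355⌋ − ⌊5547/355⌋ = 15 − 15 = 0
n=47: ⌊(48·113+349)/355⌋ − ⌊(47·113+349)/355⌋ = ⌊5773/355⌋ − ⌊5660/355⌋ = 16 − 15 = 1
n=48: ⌊(49·113+349)/355⌋ − ⌊(48·113+349)/355⌋ = ⌊5886/355⌋ − ⌊5773/355⌋ = 16 − 16 = 0
n=49: ⌊(50·113+349)/355⌋ − ⌊(49·113+349)/355⌋ = ⌊5999/355⌋ − ⌊5886/355⌋ = 16 − 16 = 0
n=50: ⌊(51·113+349)/355⌋ − ⌊(50·113+349)/355⌋ = ⌊6112/355⌋ − ⌊5999/355⌋ = 17 − 16 = 1
n=51: ⌊(52·113+349)/355⌋ − ⌊(51·113+349)/355⌋ = ⌊6225/355⌋ − ⌊6112/355⌋ = 17 − 17 = 0
n=52: ⌊(53·113+349)/355⌋ − ⌊(52·113+349)/355⌋ = ⌊6338/355⌋ − ⌊6225/355⌋ = 17 − 17 = 0
n=53: ⌊(54·113+349)/355⌋ − ⌊(53·113+349)/355⌋ = ⌊6451/355⌋ − ⌊6338/355⌋ = 18 − 17 = 1
n=54: ⌊(55·113+349)/355⌋ − ⌊(54·113+349)/355⌋ = ⌊6564/355⌋ − ⌊6451/355⌋ = 18 − 18 = 0
n=55: ⌊(56·113+349)/355⌋ − ⌊(55·113+349)/355⌋ = ⌊6677/355⌋ − ⌊6564/355⌋ = 18 − 18 = 0
n=56: ⌊(57·113+349)/355⌋ − ⌊(56·113+349)/355⌋ = ⌊6790/355⌋ − ⌊6677/355⌋ = 19 − 18 = 1


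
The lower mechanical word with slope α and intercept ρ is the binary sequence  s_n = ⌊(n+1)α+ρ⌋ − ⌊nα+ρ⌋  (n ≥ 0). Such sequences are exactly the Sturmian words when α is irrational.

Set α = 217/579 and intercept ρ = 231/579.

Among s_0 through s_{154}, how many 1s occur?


58

#1s = Σ_{n=0}^{154} s_n = Σ_{n=0}^{154} (⌊(n+1)α+ρ⌋ − ⌊nα+ρ⌋)
the sum telescopes: every ⌊nα+ρ⌋ with 0 < n < 155 appears once with + and once with −, leaving ⌊155α+ρ⌋ − ⌊0·α+ρ⌋
155α + ρ = (155·217 + 231) / 579 = 33866/579
ρ = 231/579
⌊33866/579⌋ = 58,  ⌊231/579⌋ = 0
#1s = 58 − 0 = 58


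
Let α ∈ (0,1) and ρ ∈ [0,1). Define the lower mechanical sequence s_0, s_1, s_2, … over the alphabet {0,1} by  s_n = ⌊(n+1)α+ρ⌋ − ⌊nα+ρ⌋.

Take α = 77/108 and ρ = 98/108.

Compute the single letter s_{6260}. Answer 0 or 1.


(n+1)α + ρ = (6261·77 + 98) / 108 = 482195/108
nα + ρ     = (6260·77 + 98) / 108 = 482118/108
⌊482195/108⌋ = 4464,  ⌊482118/108⌋ = 4464
s_{6260} = 4464 − 4464 = 0

0


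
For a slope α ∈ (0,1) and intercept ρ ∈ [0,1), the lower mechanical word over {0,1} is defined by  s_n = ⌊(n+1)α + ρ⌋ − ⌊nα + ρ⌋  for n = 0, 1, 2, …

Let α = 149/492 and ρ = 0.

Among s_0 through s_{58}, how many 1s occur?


#1s = Σ_{n=0}^{58} s_n = Σ_{n=0}^{58} (⌊(n+1)α+ρ⌋ − ⌊nα+ρ⌋)
the sum telescopes: every ⌊nα+ρ⌋ with 0 < n < 59 appears once with + and once with −, leaving ⌊59α+ρ⌋ − ⌊0·α+ρ⌋
59α + ρ = (59·149) / 492 = 8791/492
ρ = 0/492
⌊8791/492⌋ = 17,  ⌊0/492⌋ = 0
#1s = 17 − 0 = 17

17


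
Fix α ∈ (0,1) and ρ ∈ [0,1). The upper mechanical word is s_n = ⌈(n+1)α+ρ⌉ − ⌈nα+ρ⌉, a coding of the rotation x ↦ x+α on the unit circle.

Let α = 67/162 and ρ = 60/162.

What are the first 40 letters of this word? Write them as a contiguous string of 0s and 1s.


0101001010010100101010010100101010010100

n=0: ⌈(1·67+60)/162⌉ − ⌈(0·67+60)/162⌉ = ⌈127/162⌉ − ⌈60/162⌉ = 1 − 1 = 0
n=1: ⌈(2·67+60)/162⌉ − ⌈(1·67+60)/162⌉ = ⌈194/162⌉ − ⌈127/162⌉ = 2 − 1 = 1
n=2: ⌈(3·67+60)/162⌉ − ⌈(2·67+60)/162⌉ = ⌈261/162⌉ − ⌈194/162⌉ = 2 − 2 = 0
n=3: ⌈(4·67+60)/162⌉ − ⌈(3·67+60)/162⌉ = ⌈328/162⌉ − ⌈261/162⌉ = 3 − 2 = 1
n=4: ⌈(5·67+60)/162⌉ − ⌈(4·67+60)/162⌉ = ⌈395/162⌉ − ⌈328/162⌉ = 3 − 3 = 0
n=5: ⌈(6·67+60)/162⌉ − ⌈(5·67+60)/162⌉ = ⌈462/162⌉ − ⌈395/162⌉ = 3 − 3 = 0
n=6: ⌈(7·67+60)/162⌉ − ⌈(6·67+60)/162⌉ = ⌈529/162⌉ − ⌈462/162⌉ = 4 − 3 = 1
n=7: ⌈(8·67+60)/162⌉ − ⌈(7·67+60)/162⌉ = ⌈596/162⌉ − ⌈529/162⌉ = 4 − 4 = 0
n=8: ⌈(9·67+60)/162⌉ − ⌈(8·67+60)/162⌉ = ⌈663/162⌉ − ⌈596/162⌉ = 5 − 4 = 1
n=9: ⌈(10·67+60)/162⌉ − ⌈(9·67+60)/162⌉ = ⌈730/162⌉ − ⌈663/162⌉ = 5 − 5 = 0
n=10: ⌈(11·67+60)/162⌉ − ⌈(10·67+60)/162⌉ = ⌈797/162⌉ − ⌈730/162⌉ = 5 − 5 = 0
n=11: ⌈(12·67+60)/162⌉ − ⌈(11·67+60)/162⌉ = ⌈864/162⌉ − ⌈797/162⌉ = 6 − 5 = 1
n=12: ⌈(13·67+60)/162⌉ − ⌈(12·67+60)/162⌉ = ⌈931/162⌉ − ⌈864/162⌉ = 6 − 6 = 0
n=13: ⌈(14·67+60)/162⌉ − ⌈(13·67+60)/162⌉ = ⌈998/162⌉ − ⌈931/162⌉ = 7 − 6 = 1
n=14: ⌈(15·67+60)/162⌉ − ⌈(14·67+60)/162⌉ = ⌈1065/162⌉ − ⌈998/162⌉ = 7 − 7 = 0
n=15: ⌈(16·67+60)/162⌉ − ⌈(15·67+60)/162⌉ = ⌈1132/162⌉ − ⌈1065/162⌉ = 7 − 7 = 0
n=16: ⌈(17·67+60)/162⌉ − ⌈(16·67+60)/162⌉ = ⌈1199/162⌉ − ⌈1132/162⌉ = 8 − 7 = 1
n=17: ⌈(18·67+60)/162⌉ − ⌈(17·67+60)/162⌉ = ⌈1266/162⌉ − ⌈1199/162⌉ = 8 − 8 = 0
n=18: ⌈(19·67+60)/162⌉ − ⌈(18·67+60)/162⌉ = ⌈1333/162⌉ − ⌈1266/162⌉ = 9 − 8 = 1
n=19: ⌈(20·67+60)/162⌉ − ⌈(19·67+60)/162⌉ = ⌈1400/162⌉ − ⌈1333/162⌉ = 9 − 9 = 0
n=20: ⌈(21·67+60)/162⌉ − ⌈(20·67+60)/162⌉ = ⌈1467/162⌉ − ⌈1400/162⌉ = 10 − 9 = 1
n=21: ⌈(22·67+60)/162⌉ − ⌈(21·67+60)/162⌉ = ⌈1534/162⌉ − ⌈1467/162⌉ = 10 − 10 = 0
n=22: ⌈(23·67+60)/162⌉ − ⌈(22·67+60)/162⌉ = ⌈1601/162⌉ − ⌈1534/162⌉ = 10 − 10 = 0
n=23: ⌈(24·67+60)/162⌉ − ⌈(23·67+60)/162⌉ = ⌈1668/162⌉ − ⌈1601/162⌉ = 11 − 10 = 1
n=24: ⌈(25·67+60)/162⌉ − ⌈(24·67+60)/162⌉ = ⌈1735/162⌉ − ⌈1668/162⌉ = 11 − 11 = 0
n=25: ⌈(26·67+60)/162⌉ − ⌈(25·67+60)/162⌉ = ⌈1802/162⌉ − ⌈1735/162⌉ = 12 − 11 = 1
n=26: ⌈(27·67+60)/162⌉ − ⌈(26·67+60)/162⌉ = ⌈1869/162⌉ − ⌈1802/162⌉ = 12 − 12 = 0
n=27: ⌈(28·67+60)/162⌉ − ⌈(27·67+60)/162⌉ = ⌈1936/162⌉ − ⌈1869/162⌉ = 12 − 12 = 0
n=28: ⌈(29·67+60)/162⌉ − ⌈(28·67+60)/162⌉ = ⌈2003/162⌉ − ⌈1936/162⌉ = 13 − 12 = 1
n=29: ⌈(30·67+60)/162⌉ − ⌈(29·67+60)/162⌉ = ⌈2070/162⌉ − ⌈2003/162⌉ = 13 − 13 = 0
n=30: ⌈(31·67+60)/162⌉ − ⌈(30·67+60)/162⌉ = ⌈2137/162⌉ − ⌈2070/162⌉ = 14 − 13 = 1
n=31: ⌈(32·67+60)/162⌉ − ⌈(31·67+60)/162⌉ = ⌈2204/162⌉ − ⌈2137/162⌉ = 14 − 14 = 0
n=32: ⌈(33·67+60)/162⌉ − ⌈(32·67+60)/162⌉ = ⌈2271/162⌉ − ⌈2204/162⌉ = 15 − 14 = 1
n=33: ⌈(34·67+60)/162⌉ − ⌈(33·67+60)/162⌉ = ⌈2338/162⌉ − ⌈2271/162⌉ = 15 − 15 = 0
n=34: ⌈(35·67+60)/162⌉ − ⌈(34·67+60)/162⌉ = ⌈2405/162⌉ − ⌈2338/162⌉ = 15 − 15 = 0
n=35: ⌈(36·67+60)/162⌉ − ⌈(35·67+60)/162⌉ = ⌈2472/162⌉ − ⌈2405/162⌉ = 16 − 15 = 1
n=36: ⌈(37·67+60)/162⌉ − ⌈(36·67+60)/162⌉ = ⌈2539/162⌉ − ⌈2472/162⌉ = 16 − 16 = 0
n=37: ⌈(38·67+60)/162⌉ − ⌈(37·67+60)/162⌉ = ⌈2606/162⌉ − ⌈2539/162⌉ = 17 − 16 = 1
n=38: ⌈(39·67+60)/162⌉ − ⌈(38·67+60)/162⌉ = ⌈2673/162⌉ − ⌈2606/162⌉ = 17 − 17 = 0
n=39: ⌈(40·67+60)/162⌉ − ⌈(39·67+60)/162⌉ = ⌈2740/162⌉ − ⌈2673/162⌉ = 17 − 17 = 0


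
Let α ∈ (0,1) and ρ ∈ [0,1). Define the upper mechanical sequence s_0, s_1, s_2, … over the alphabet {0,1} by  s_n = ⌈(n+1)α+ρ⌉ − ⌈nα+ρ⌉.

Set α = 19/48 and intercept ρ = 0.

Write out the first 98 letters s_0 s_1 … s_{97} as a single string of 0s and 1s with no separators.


10100101001010010100101001010010100101001010010010100101001010010100101001010010100101001010010010

n=0: ⌈(1·19)/48⌉ − ⌈(0·19)/48⌉ = ⌈19/48⌉ − ⌈0/48⌉ = 1 − 0 = 1
n=1: ⌈(2·19)/48⌉ − ⌈(1·19)/48⌉ = ⌈38/48⌉ − ⌈19/48⌉ = 1 − 1 = 0
n=2: ⌈(3·19)/48⌉ − ⌈(2·19)/48⌉ = ⌈57/48⌉ − ⌈38/48⌉ = 2 − 1 = 1
n=3: ⌈(4·19)/48⌉ − ⌈(3·19)/48⌉ = ⌈76/48⌉ − ⌈57/48⌉ = 2 − 2 = 0
n=4: ⌈(5·19)/48⌉ − ⌈(4·19)/48⌉ = ⌈95/48⌉ − ⌈76/48⌉ = 2 − 2 = 0
n=5: ⌈(6·19)/48⌉ − ⌈(5·19)/48⌉ = ⌈114/48⌉ − ⌈95/48⌉ = 3 − 2 = 1
n=6: ⌈(7·19)/48⌉ − ⌈(6·19)/48⌉ = ⌈133/48⌉ − ⌈114/48⌉ = 3 − 3 = 0
n=7: ⌈(8·19)/48⌉ − ⌈(7·19)/48⌉ = ⌈152/48⌉ − ⌈133/48⌉ = 4 − 3 = 1
n=8: ⌈(9·19)/48⌉ − ⌈(8·19)/48⌉ = ⌈171/48⌉ − ⌈152/48⌉ = 4 − 4 = 0
n=9: ⌈(10·19)/48⌉ − ⌈(9·19)/48⌉ = ⌈190/48⌉ − ⌈171/48⌉ = 4 − 4 = 0
n=10: ⌈(11·19)/48⌉ − ⌈(10·19)/48⌉ = ⌈209/48⌉ − ⌈190/48⌉ = 5 − 4 = 1
n=11: ⌈(12·19)/48⌉ − ⌈(11·19)/48⌉ = ⌈228/48⌉ − ⌈209/48⌉ = 5 − 5 = 0
n=12: ⌈(13·19)/48⌉ − ⌈(12·19)/48⌉ = ⌈247/48⌉ − ⌈228/48⌉ = 6 − 5 = 1
n=13: ⌈(14·19)/48⌉ − ⌈(13·19)/48⌉ = ⌈266/48⌉ − ⌈247/48⌉ = 6 − 6 = 0
n=14: ⌈(15·19)/48⌉ − ⌈(14·19)/48⌉ = ⌈285/48⌉ − ⌈266/48⌉ = 6 − 6 = 0
n=15: ⌈(16·19)/48⌉ − ⌈(15·19)/48⌉ = ⌈304/48⌉ − ⌈285/48⌉ = 7 − 6 = 1
n=16: ⌈(17·19)/48⌉ − ⌈(16·19)/48⌉ = ⌈323/48⌉ − ⌈304/48⌉ = 7 − 7 = 0
n=17: ⌈(18·19)/48⌉ − ⌈(17·19)/48⌉ = ⌈342/48⌉ − ⌈323/48⌉ = 8 − 7 = 1
n=18: ⌈(19·19)/48⌉ − ⌈(18·19)/48⌉ = ⌈361/48⌉ − ⌈342/48⌉ = 8 − 8 = 0
n=19: ⌈(20·19)/48⌉ − ⌈(19·19)/48⌉ = ⌈380/48⌉ − ⌈361/48⌉ = 8 − 8 = 0
n=20: ⌈(21·19)/48⌉ − ⌈(20·19)/48⌉ = ⌈399/48⌉ − ⌈380/48⌉ = 9 − 8 = 1
n=21: ⌈(22·19)/48⌉ − ⌈(21·19)/48⌉ = ⌈418/48⌉ − ⌈399/48⌉ = 9 − 9 = 0
n=22: ⌈(23·19)/48⌉ − ⌈(22·19)/48⌉ = ⌈437/48⌉ − ⌈418/48⌉ = 10 − 9 = 1
n=23: ⌈(24·19)/48⌉ − ⌈(23·19)/48⌉ = ⌈456/48⌉ − ⌈437/48⌉ = 10 − 10 = 0
n=24: ⌈(25·19)/48⌉ − ⌈(24·19)/48⌉ = ⌈475/48⌉ − ⌈456/48⌉ = 10 − 10 = 0
n=25: ⌈(26·19)/48⌉ − ⌈(25·19)/48⌉ = ⌈494/48⌉ − ⌈475/48⌉ = 11 − 10 = 1
n=26: ⌈(27·19)/48⌉ − ⌈(26·19)/48⌉ = ⌈513/48⌉ − ⌈494/48⌉ = 11 − 11 = 0
n=27: ⌈(28·19)/48⌉ − ⌈(27·19)/48⌉ = ⌈532/48⌉ − ⌈513/48⌉ = 12 − 11 = 1
n=28: ⌈(29·19)/48⌉ − ⌈(28·19)/48⌉ = ⌈551/48⌉ − ⌈532/48⌉ = 12 − 12 = 0
n=29: ⌈(30·19)/48⌉ − ⌈(29·19)/48⌉ = ⌈570/48⌉ − ⌈551/48⌉ = 12 − 12 = 0
n=30: ⌈(31·19)/48⌉ − ⌈(30·19)/48⌉ = ⌈589/48⌉ − ⌈570/48⌉ = 13 − 12 = 1
n=31: ⌈(32·19)/48⌉ − ⌈(31·19)/48⌉ = ⌈608/48⌉ − ⌈589/48⌉ = 13 − 13 = 0
n=32: ⌈(33·19)/48⌉ − ⌈(32·19)/48⌉ = ⌈627/48⌉ − ⌈608/48⌉ = 14 − 13 = 1
n=33: ⌈(34·19)/48⌉ − ⌈(33·19)/48⌉ = ⌈646/48⌉ − ⌈627/48⌉ = 14 − 14 = 0
n=34: ⌈(35·19)/48⌉ − ⌈(34·19)/48⌉ = ⌈665/48⌉ − ⌈646/48⌉ = 14 − 14 = 0
n=35: ⌈(36·19)/48⌉ − ⌈(35·19)/48⌉ = ⌈684/48⌉ − ⌈665/48⌉ = 15 − 14 = 1
n=36: ⌈(37·19)/48⌉ − ⌈(36·19)/48⌉ = ⌈703/48⌉ − ⌈684/48⌉ = 15 − 15 = 0
n=37: ⌈(38·19)/48⌉ − ⌈(37·19)/48⌉ = ⌈722/48⌉ − ⌈703/48⌉ = 16 − 15 = 1
n=38: ⌈(39·19)/48⌉ − ⌈(38·19)/48⌉ = ⌈741/48⌉ − ⌈722/48⌉ = 16 − 16 = 0
n=39: ⌈(40·19)/48⌉ − ⌈(39·19)/48⌉ = ⌈760/48⌉ − ⌈741/48⌉ = 16 − 16 = 0
n=40: ⌈(41·19)/48⌉ − ⌈(40·19)/48⌉ = ⌈779/48⌉ − ⌈760/48⌉ = 17 − 16 = 1
n=41: ⌈(42·19)/48⌉ − ⌈(41·19)/48⌉ = ⌈798/48⌉ − ⌈779/48⌉ = 17 − 17 = 0
n=42: ⌈(43·19)/48⌉ − ⌈(42·19)/48⌉ = ⌈817/48⌉ − ⌈798/48⌉ = 18 − 17 = 1
n=43: ⌈(44·19)/48⌉ − ⌈(43·19)/48⌉ = ⌈836/48⌉ − ⌈817/48⌉ = 18 − 18 = 0
n=44: ⌈(45·19)/48⌉ − ⌈(44·19)/48⌉ = ⌈855/48⌉ − ⌈836/48⌉ = 18 − 18 = 0
n=45: ⌈(46·19)/48⌉ − ⌈(45·19)/48⌉ = ⌈874/48⌉ − ⌈855/48⌉ = 19 − 18 = 1
n=46: ⌈(47·19)/48⌉ − ⌈(46·19)/48⌉ = ⌈893/48⌉ − ⌈874/48⌉ = 19 − 19 = 0
n=47: ⌈(48·19)/48⌉ − ⌈(47·19)/48⌉ = ⌈912/48⌉ − ⌈893/48⌉ = 19 − 19 = 0
n=48: ⌈(49·19)/48⌉ − ⌈(48·19)/48⌉ = ⌈931/48⌉ − ⌈912/48⌉ = 20 − 19 = 1
n=49: ⌈(50·19)/48⌉ − ⌈(49·19)/48⌉ = ⌈950/48⌉ − ⌈931/48⌉ = 20 − 20 = 0
n=50: ⌈(51·19)/48⌉ − ⌈(50·19)/48⌉ = ⌈969/48⌉ − ⌈950/48⌉ = 21 − 20 = 1
n=51: ⌈(52·19)/48⌉ − ⌈(51·19)/48⌉ = ⌈988/48⌉ − ⌈969/48⌉ = 21 − 21 = 0
n=52: ⌈(53·19)/48⌉ − ⌈(52·19)/48⌉ = ⌈1007/48⌉ − ⌈988/48⌉ = 21 − 21 = 0
n=53: ⌈(54·19)/48⌉ − ⌈(53·19)/48⌉ = ⌈1026/48⌉ − ⌈1007/48⌉ = 22 − 21 = 1
n=54: ⌈(55·19)/48⌉ − ⌈(54·19)/48⌉ = ⌈1045/48⌉ − ⌈1026/48⌉ = 22 − 22 = 0
n=55: ⌈(56·19)/48⌉ − ⌈(55·19)/48⌉ = ⌈1064/48⌉ − ⌈1045/48⌉ = 23 − 22 = 1
n=56: ⌈(57·19)/48⌉ − ⌈(56·19)/48⌉ = ⌈1083/48⌉ − ⌈1064/48⌉ = 23 − 23 = 0
n=57: ⌈(58·19)/48⌉ − ⌈(57·19)/48⌉ = ⌈1102/48⌉ − ⌈1083/48⌉ = 23 − 23 = 0
n=58: ⌈(59·19)/48⌉ − ⌈(58·19)/48⌉ = ⌈1121/48⌉ − ⌈1102/48⌉ = 24 − 23 = 1
n=59: ⌈(60·19)/48⌉ − ⌈(59·19)/48⌉ = ⌈1140/48⌉ − ⌈1121/48⌉ = 24 − 24 = 0
n=60: ⌈(61·19)/48⌉ − ⌈(60·19)/48⌉ = ⌈1159/48⌉ − ⌈1140/48⌉ = 25 − 24 = 1
n=61: ⌈(62·19)/48⌉ − ⌈(61·19)/48⌉ = ⌈1178/48⌉ − ⌈1159/48⌉ = 25 − 25 = 0
n=62: ⌈(63·19)/48⌉ − ⌈(62·19)/48⌉ = ⌈1197/48⌉ − ⌈1178/48⌉ = 25 − 25 = 0
n=63: ⌈(64·19)/48⌉ − ⌈(63·19)/48⌉ = ⌈1216/48⌉ − ⌈1197/48⌉ = 26 − 25 = 1
n=64: ⌈(65·19)/48⌉ − ⌈(64·19)/48⌉ = ⌈1235/48⌉ − ⌈1216/48⌉ = 26 − 26 = 0
n=65: ⌈(66·19)/48⌉ − ⌈(65·19)/48⌉ = ⌈1254/48⌉ − ⌈1235/48⌉ = 27 − 26 = 1
n=66: ⌈(67·19)/48⌉ − ⌈(66·19)/48⌉ = ⌈1273/48⌉ − ⌈1254/48⌉ = 27 − 27 = 0
n=67: ⌈(68·19)/48⌉ − ⌈(67·19)/48⌉ = ⌈1292/48⌉ − ⌈1273/48⌉ = 27 − 27 = 0
n=68: ⌈(69·19)/48⌉ − ⌈(68·19)/48⌉ = ⌈1311/48⌉ − ⌈1292/48⌉ = 28 − 27 = 1
n=69: ⌈(70·19)/48⌉ − ⌈(69·19)/48⌉ = ⌈1330/48⌉ − ⌈1311/48⌉ = 28 − 28 = 0
n=70: ⌈(71·19)/48⌉ − ⌈(70·19)/48⌉ = ⌈1349/48⌉ − ⌈1330/48⌉ = 29 − 28 = 1
n=71: ⌈(72·19)/48⌉ − ⌈(71·19)/48⌉ = ⌈1368/48⌉ − ⌈1349/48⌉ = 29 − 29 = 0
n=72: ⌈(73·19)/48⌉ − ⌈(72·19)/48⌉ = ⌈1387/48⌉ − ⌈1368/48⌉ = 29 − 29 = 0
n=73: ⌈(74·19)/48⌉ − ⌈(73·19)/48⌉ = ⌈1406/48⌉ − ⌈1387/48⌉ = 30 − 29 = 1
n=74: ⌈(75·19)/48⌉ − ⌈(74·19)/48⌉ = ⌈1425/48⌉ − ⌈1406/48⌉ = 30 − 30 = 0
n=75: ⌈(76·19)/48⌉ − ⌈(75·19)/48⌉ = ⌈1444/48⌉ − ⌈1425/48⌉ = 31 − 30 = 1
n=76: ⌈(77·19)/48⌉ − ⌈(76·19)/48⌉ = ⌈1463/48⌉ − ⌈1444/48⌉ = 31 − 31 = 0
n=77: ⌈(78·19)/48⌉ − ⌈(77·19)/48⌉ = ⌈1482/48⌉ − ⌈1463/48⌉ = 31 − 31 = 0
n=78: ⌈(79·19)/48⌉ − ⌈(78·19)/48⌉ = ⌈1501/48⌉ − ⌈1482/48⌉ = 32 − 31 = 1
n=79: ⌈(80·19)/48⌉ − ⌈(79·19)/48⌉ = ⌈1520/48⌉ − ⌈1501/48⌉ = 32 − 32 = 0
n=80: ⌈(81·19)/48⌉ − ⌈(80·19)/48⌉ = ⌈1539/48⌉ − ⌈1520/48⌉ = 33 − 32 = 1
n=81: ⌈(82·19)/48⌉ − ⌈(81·19)/48⌉ = ⌈1558/48⌉ − ⌈1539/48⌉ = 33 − 33 = 0
n=82: ⌈(83·19)/48⌉ − ⌈(82·19)/48⌉ = ⌈1577/48⌉ − ⌈1558/48⌉ = 33 − 33 = 0
n=83: ⌈(84·19)/48⌉ − ⌈(83·19)/48⌉ = ⌈1596/48⌉ − ⌈1577/48⌉ = 34 − 33 = 1
n=84: ⌈(85·19)/48⌉ − ⌈(84·19)/48⌉ = ⌈1615/48⌉ − ⌈1596/48⌉ = 34 − 34 = 0
n=85: ⌈(86·19)/48⌉ − ⌈(85·19)/48⌉ = ⌈1634/48⌉ − ⌈1615/48⌉ = 35 − 34 = 1
n=86: ⌈(87·19)/48⌉ − ⌈(86·19)/48⌉ = ⌈1653/48⌉ − ⌈1634/48⌉ = 35 − 35 = 0
n=87: ⌈(88·19)/48⌉ − ⌈(87·19)/48⌉ = ⌈1672/48⌉ − ⌈1653/48⌉ = 35 − 35 = 0
n=88: ⌈(89·19)/48⌉ − ⌈(88·19)/48⌉ = ⌈1691/48⌉ − ⌈1672/48⌉ = 36 − 35 = 1
n=89: ⌈(90·19)/48⌉ − ⌈(89·19)/48⌉ = ⌈1710/48⌉ − ⌈1691/48⌉ = 36 − 36 = 0
n=90: ⌈(91·19)/48⌉ − ⌈(90·19)/48⌉ = ⌈1729/48⌉ − ⌈1710/48⌉ = 37 − 36 = 1
n=91: ⌈(92·19)/48⌉ − ⌈(91·19)/48⌉ = ⌈1748/48⌉ − ⌈1729/48⌉ = 37 − 37 = 0
n=92: ⌈(93·19)/48⌉ − ⌈(92·19)/48⌉ = ⌈1767/48⌉ − ⌈1748/48⌉ = 37 − 37 = 0
n=93: ⌈(94·19)/48⌉ − ⌈(93·19)/48⌉ = ⌈1786/48⌉ − ⌈1767/48⌉ = 38 − 37 = 1
n=94: ⌈(95·19)/48⌉ − ⌈(94·19)/48⌉ = ⌈1805/48⌉ − ⌈1786/48⌉ = 38 − 38 = 0
n=95: ⌈(96·19)/48⌉ − ⌈(95·19)/48⌉ = ⌈1824/48⌉ − ⌈1805/48⌉ = 38 − 38 = 0
n=96: ⌈(97·19)/48⌉ − ⌈(96·19)/48⌉ = ⌈1843/48⌉ − ⌈1824/48⌉ = 39 − 38 = 1
n=97: ⌈(98·19)/48⌉ − ⌈(97·19)/48⌉ = ⌈1862/48⌉ − ⌈1843/48⌉ = 39 − 39 = 0


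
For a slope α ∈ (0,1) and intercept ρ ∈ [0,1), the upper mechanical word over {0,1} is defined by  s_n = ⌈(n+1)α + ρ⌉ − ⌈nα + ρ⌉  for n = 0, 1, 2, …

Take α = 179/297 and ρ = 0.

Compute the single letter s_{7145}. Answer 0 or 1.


(n+1)α + ρ = (7146·179) / 297 = 1279134/297
nα + ρ     = (7145·179) / 297 = 1278955/297
⌈1279134/297⌉ = 4307,  ⌈1278955/297⌉ = 4307
s_{7145} = 4307 − 4307 = 0

0


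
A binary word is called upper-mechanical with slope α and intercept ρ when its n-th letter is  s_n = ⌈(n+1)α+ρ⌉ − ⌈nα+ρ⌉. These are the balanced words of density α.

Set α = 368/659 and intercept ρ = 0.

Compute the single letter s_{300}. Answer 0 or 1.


1

(n+1)α + ρ = (301·368) / 659 = 110768/659
nα + ρ     = (300·368) / 659 = 110400/659
⌈110768/659⌉ = 169,  ⌈110400/659⌉ = 168
s_{300} = 169 − 168 = 1


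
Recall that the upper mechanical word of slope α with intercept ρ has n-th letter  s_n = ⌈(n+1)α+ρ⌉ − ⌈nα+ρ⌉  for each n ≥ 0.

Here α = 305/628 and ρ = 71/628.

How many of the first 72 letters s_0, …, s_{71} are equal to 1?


35

#1s = Σ_{n=0}^{71} s_n = Σ_{n=0}^{71} (⌈(n+1)α+ρ⌉ − ⌈nα+ρ⌉)
the sum telescopes: every ⌈nα+ρ⌉ with 0 < n < 72 appears once with + and once with −, leaving ⌈72α+ρ⌉ − ⌈0·α+ρ⌉
72α + ρ = (72·305 + 71) / 628 = 22031/628
ρ = 71/628
⌈22031/628⌉ = 36,  ⌈71/628⌉ = 1
#1s = 36 − 1 = 35


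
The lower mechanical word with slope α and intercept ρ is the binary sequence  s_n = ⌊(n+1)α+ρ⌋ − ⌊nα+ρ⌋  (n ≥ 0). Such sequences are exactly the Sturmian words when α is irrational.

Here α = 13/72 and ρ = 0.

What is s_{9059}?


0

(n+1)α + ρ = (9060·13) / 72 = 117780/72
nα + ρ     = (9059·13) / 72 = 117767/72
⌊117780/72⌋ = 1635,  ⌊117767/72⌋ = 1635
s_{9059} = 1635 − 1635 = 0


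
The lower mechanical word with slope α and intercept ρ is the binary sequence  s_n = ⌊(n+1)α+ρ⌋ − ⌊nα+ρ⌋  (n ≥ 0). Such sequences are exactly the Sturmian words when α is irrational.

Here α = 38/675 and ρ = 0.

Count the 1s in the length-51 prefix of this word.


2

#1s = Σ_{n=0}^{50} s_n = Σ_{n=0}^{50} (⌊(n+1)α+ρ⌋ − ⌊nα+ρ⌋)
the sum telescopes: every ⌊nα+ρ⌋ with 0 < n < 51 appears once with + and once with −, leaving ⌊51α+ρ⌋ − ⌊0·α+ρ⌋
51α + ρ = (51·38) / 675 = 1938/675
ρ = 0/675
⌊1938/675⌋ = 2,  ⌊0/675⌋ = 0
#1s = 2 − 0 = 2


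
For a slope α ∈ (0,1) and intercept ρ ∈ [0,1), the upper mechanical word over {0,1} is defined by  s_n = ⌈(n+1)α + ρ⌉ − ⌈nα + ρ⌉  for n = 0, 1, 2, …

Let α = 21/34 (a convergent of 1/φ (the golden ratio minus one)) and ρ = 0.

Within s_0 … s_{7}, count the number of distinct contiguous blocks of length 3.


4

t_n = ⌈(n·21)/34⌉ for n = 0 … 8:
  n=0…8: ⌈0/34⌉=0 ⌈21/34⌉=1 ⌈42/34⌉=2 ⌈63/34⌉=2 ⌈84/34⌉=3 ⌈105/34⌉=4 ⌈126/34⌉=4 ⌈147/34⌉=5 ⌈168/34⌉=5
s_n = t_(n+1) − t_n for n = 0 … 7 gives
prefix = 11011010
slide a length-3 window over [0..2] … [5..7] (6 windows); first occurrence of each distinct factor:
  [  0..  2] 110
  [  1..  3] 101
  [  2..  4] 011
  [  5..  7] 010
  (the other 2 windows repeat one of these)
distinct factors: {010, 011, 101, 110}
count = 4  (Sturmian bound for length 3 is 4)


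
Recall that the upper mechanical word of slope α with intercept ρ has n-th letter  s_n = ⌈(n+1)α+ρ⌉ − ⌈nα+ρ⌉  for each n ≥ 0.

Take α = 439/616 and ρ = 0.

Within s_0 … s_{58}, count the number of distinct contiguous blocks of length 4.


t_n = ⌈(n·439)/616⌉ for n = 0 … 59:
  n=0…9: ⌈0/616⌉=0 ⌈439/616⌉=1 ⌈878/616⌉=2 ⌈1317/616⌉=3 ⌈1756/616⌉=3 ⌈2195/616⌉=4 ⌈2634/616⌉=5 ⌈3073/616⌉=5 ⌈3512/616⌉=6 ⌈3951/616⌉=7
  n=10…19: ⌈4390/616⌉=8 ⌈4829/616⌉=8 ⌈5268/616⌉=9 ⌈5707/616⌉=10 ⌈6146/616⌉=10 ⌈6585/616⌉=11 ⌈7024/616⌉=12 ⌈7463/616⌉=13 ⌈7902/616⌉=13 ⌈8341/616⌉=14
  n=20…29: ⌈8780/616⌉=15 ⌈9219/616⌉=15 ⌈9658/616⌉=16 ⌈10097/616⌉=17 ⌈10536/616⌉=18 ⌈10975/616⌉=18 ⌈11414/616⌉=19 ⌈11853/616⌉=20 ⌈12292/616⌉=20 ⌈12731/616⌉=21
  n=30…39: ⌈13170/616⌉=22 ⌈13609/616⌉=23 ⌈14048/616⌉=23 ⌈14487/616⌉=24 ⌈14926/616⌉=25 ⌈15365/616⌉=25 ⌈15804/616⌉=26 ⌈16243/616⌉=27 ⌈16682/616⌉=28 ⌈17121/616⌉=28
  n=40…49: ⌈17560/616⌉=29 ⌈17999/616⌉=30 ⌈18438/616⌉=30 ⌈18877/616⌉=31 ⌈19316/616⌉=32 ⌈19755/616⌉=33 ⌈20194/616⌉=33 ⌈20633/616⌉=34 ⌈21072/616⌉=35 ⌈21511/616⌉=35
  n=50…59: ⌈21950/616⌉=36 ⌈22389/616⌉=37 ⌈22828/616⌉=38 ⌈23267/616⌉=38 ⌈23706/616⌉=39 ⌈24145/616⌉=40 ⌈24584/616⌉=40 ⌈25023/616⌉=41 ⌈25462/616⌉=42 ⌈25901/616⌉=43
s_n = t_(n+1) − t_n for n = 0 … 58 gives
prefix = 11101101110110111011011101101110110111011011101101110110111
slide a length-4 window over [0..3] … [55..58] (56 windows); first occurrence of each distinct factor:
  [  0..  3] 1110
  [  1..  4] 1101
  [  2..  5] 1011
  [  3..  6] 0110
  [  6..  9] 0111
  (the other 51 windows repeat one of these)
distinct factors: {0110, 0111, 1011, 1101, 1110}
count = 5  (Sturmian bound for length 4 is 5)

5


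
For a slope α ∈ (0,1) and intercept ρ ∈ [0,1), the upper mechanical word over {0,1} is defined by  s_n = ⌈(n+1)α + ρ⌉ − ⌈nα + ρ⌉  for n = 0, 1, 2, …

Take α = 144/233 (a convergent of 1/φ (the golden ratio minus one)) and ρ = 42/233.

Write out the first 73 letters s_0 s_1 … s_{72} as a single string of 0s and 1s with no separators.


0110101101011011010110110101101011011010110101101101011011010110101101101

n=0: ⌈(1·144+42)/233⌉ − ⌈(0·144+42)/233⌉ = ⌈186/233⌉ − ⌈42/233⌉ = 1 − 1 = 0
n=1: ⌈(2·144+42)/233⌉ − ⌈(1·144+42)/233⌉ = ⌈330/233⌉ − ⌈186/233⌉ = 2 − 1 = 1
n=2: ⌈(3·144+42)/233⌉ − ⌈(2·144+42)/233⌉ = ⌈474/233⌉ − ⌈330/233⌉ = 3 − 2 = 1
n=3: ⌈(4·144+42)/233⌉ − ⌈(3·144+42)/233⌉ = ⌈618/233⌉ − ⌈474/233⌉ = 3 − 3 = 0
n=4: ⌈(5·144+42)/233⌉ − ⌈(4·144+42)/233⌉ = ⌈762/233⌉ − ⌈618/233⌉ = 4 − 3 = 1
n=5: ⌈(6·144+42)/233⌉ − ⌈(5·144+42)/233⌉ = ⌈906/233⌉ − ⌈762/233⌉ = 4 − 4 = 0
n=6: ⌈(7·144+42)/233⌉ − ⌈(6·144+42)/233⌉ = ⌈1050/233⌉ − ⌈906/233⌉ = 5 − 4 = 1
n=7: ⌈(8·144+42)/233⌉ − ⌈(7·144+42)/233⌉ = ⌈1194/233⌉ − ⌈1050/233⌉ = 6 − 5 = 1
n=8: ⌈(9·144+42)/233⌉ − ⌈(8·144+42)/233⌉ = ⌈1338/233⌉ − ⌈1194/233⌉ = 6 − 6 = 0
n=9: ⌈(10·144+42)/233⌉ − ⌈(9·144+42)/233⌉ = ⌈1482/233⌉ − ⌈1338/233⌉ = 7 − 6 = 1
n=10: ⌈(11·144+42)/233⌉ − ⌈(10·144+42)/233⌉ = ⌈1626/233⌉ − ⌈1482/233⌉ = 7 − 7 = 0
n=11: ⌈(12·144+42)/233⌉ − ⌈(11·144+42)/233⌉ = ⌈1770/233⌉ − ⌈1626/233⌉ = 8 − 7 = 1
n=12: ⌈(13·144+42)/233⌉ − ⌈(12·144+42)/233⌉ = ⌈1914/233⌉ − ⌈1770/233⌉ = 9 − 8 = 1
n=13: ⌈(14·144+42)/233⌉ − ⌈(13·144+42)/233⌉ = ⌈2058/233⌉ − ⌈1914/233⌉ = 9 − 9 = 0
n=14: ⌈(15·144+42)/233⌉ − ⌈(14·144+42)/233⌉ = ⌈2202/233⌉ − ⌈2058/233⌉ = 10 − 9 = 1
n=15: ⌈(16·144+42)/233⌉ − ⌈(15·144+42)/233⌉ = ⌈2346/233⌉ − ⌈2202/233⌉ = 11 − 10 = 1
n=16: ⌈(17·144+42)/233⌉ − ⌈(16·144+42)/233⌉ = ⌈2490/233⌉ − ⌈2346/233⌉ = 11 − 11 = 0
n=17: ⌈(18·144+42)/233⌉ − ⌈(17·144+42)/233⌉ = ⌈2634/233⌉ − ⌈2490/233⌉ = 12 − 11 = 1
n=18: ⌈(19·144+42)/233⌉ − ⌈(18·144+42)/233⌉ = ⌈2778/233⌉ − ⌈2634/233⌉ = 12 − 12 = 0
n=19: ⌈(20·144+42)/233⌉ − ⌈(19·144+42)/233⌉ = ⌈2922/233⌉ − ⌈2778/233⌉ = 13 − 12 = 1
n=20: ⌈(21·144+42)/233⌉ − ⌈(20·144+42)/233⌉ = ⌈3066/233⌉ − ⌈2922/233⌉ = 14 − 13 = 1
n=21: ⌈(22·144+42)/233⌉ − ⌈(21·144+42)/233⌉ = ⌈3210/233⌉ − ⌈3066/233⌉ = 14 − 14 = 0
n=22: ⌈(23·144+42)/233⌉ − ⌈(22·144+42)/233⌉ = ⌈3354/233⌉ − ⌈3210/233⌉ = 15 − 14 = 1
n=23: ⌈(24·144+42)/233⌉ − ⌈(23·144+42)/233⌉ = ⌈3498/233⌉ − ⌈3354/233⌉ = 16 − 15 = 1
n=24: ⌈(25·144+42)/233⌉ − ⌈(24·144+42)/233⌉ = ⌈3642/233⌉ − ⌈3498/233⌉ = 16 − 16 = 0
n=25: ⌈(26·144+42)/233⌉ − ⌈(25·144+42)/233⌉ = ⌈3786/233⌉ − ⌈3642/233⌉ = 17 − 16 = 1
n=26: ⌈(27·144+42)/233⌉ − ⌈(26·144+42)/233⌉ = ⌈3930/233⌉ − ⌈3786/233⌉ = 17 − 17 = 0
n=27: ⌈(28·144+42)/233⌉ − ⌈(27·144+42)/233⌉ = ⌈4074/233⌉ − ⌈3930/233⌉ = 18 − 17 = 1
n=28: ⌈(29·144+42)/233⌉ − ⌈(28·144+42)/233⌉ = ⌈4218/233⌉ − ⌈4074/233⌉ = 19 − 18 = 1
n=29: ⌈(30·144+42)/233⌉ − ⌈(29·144+42)/233⌉ = ⌈4362/233⌉ − ⌈4218/233⌉ = 19 − 19 = 0
n=30: ⌈(31·144+42)/233⌉ − ⌈(30·144+42)/233⌉ = ⌈4506/233⌉ − ⌈4362/233⌉ = 20 − 19 = 1
n=31: ⌈(32·144+42)/233⌉ − ⌈(31·144+42)/233⌉ = ⌈4650/233⌉ − ⌈4506/233⌉ = 20 − 20 = 0
n=32: ⌈(33·144+42)/233⌉ − ⌈(32·144+42)/233⌉ = ⌈4794/233⌉ − ⌈4650/233⌉ = 21 − 20 = 1
n=33: ⌈(34·144+42)/233⌉ − ⌈(33·144+42)/233⌉ = ⌈4938/233⌉ − ⌈4794/233⌉ = 22 − 21 = 1
n=34: ⌈(35·144+42)/233⌉ − ⌈(34·144+42)/233⌉ = ⌈5082/233⌉ − ⌈4938/233⌉ = 22 − 22 = 0
n=35: ⌈(36·144+42)/233⌉ − ⌈(35·144+42)/233⌉ = ⌈5226/233⌉ − ⌈5082/233⌉ = 23 − 22 = 1
n=36: ⌈(37·144+42)/233⌉ − ⌈(36·144+42)/233⌉ = ⌈5370/233⌉ − ⌈5226/233⌉ = 24 − 23 = 1
n=37: ⌈(38·144+42)/233⌉ − ⌈(37·144+42)/233⌉ = ⌈5514/233⌉ − ⌈5370/233⌉ = 24 − 24 = 0
n=38: ⌈(39·144+42)/233⌉ − ⌈(38·144+42)/233⌉ = ⌈5658/233⌉ − ⌈5514/233⌉ = 25 − 24 = 1
n=39: ⌈(40·144+42)/233⌉ − ⌈(39·144+42)/233⌉ = ⌈5802/233⌉ − ⌈5658/233⌉ = 25 − 25 = 0
n=40: ⌈(41·144+42)/233⌉ − ⌈(40·144+42)/233⌉ = ⌈5946/233⌉ − ⌈5802/233⌉ = 26 − 25 = 1
n=41: ⌈(42·144+42)/233⌉ − ⌈(41·144+42)/233⌉ = ⌈6090/233⌉ − ⌈5946/233⌉ = 27 − 26 = 1
n=42: ⌈(43·144+42)/233⌉ − ⌈(42·144+42)/233⌉ = ⌈6234/233⌉ − ⌈6090/233⌉ = 27 − 27 = 0
n=43: ⌈(44·144+42)/233⌉ − ⌈(43·144+42)/233⌉ = ⌈6378/233⌉ − ⌈6234/233⌉ = 28 − 27 = 1
n=44: ⌈(45·144+42)/233⌉ − ⌈(44·144+42)/233⌉ = ⌈6522/233⌉ − ⌈6378/233⌉ = 28 − 28 = 0
n=45: ⌈(46·144+42)/233⌉ − ⌈(45·144+42)/233⌉ = ⌈6666/233⌉ − ⌈6522/233⌉ = 29 − 28 = 1
n=46: ⌈(47·144+42)/233⌉ − ⌈(46·144+42)/233⌉ = ⌈6810/233⌉ − ⌈6666/233⌉ = 30 − 29 = 1
n=47: ⌈(48·144+42)/233⌉ − ⌈(47·144+42)/233⌉ = ⌈6954/233⌉ − ⌈6810/233⌉ = 30 − 30 = 0
n=48: ⌈(49·144+42)/233⌉ − ⌈(48·144+42)/233⌉ = ⌈7098/233⌉ − ⌈6954/233⌉ = 31 − 30 = 1
n=49: ⌈(50·144+42)/233⌉ − ⌈(49·144+42)/233⌉ = ⌈7242/233⌉ − ⌈7098/233⌉ = 32 − 31 = 1
n=50: ⌈(51·144+42)/233⌉ − ⌈(50·144+42)/233⌉ = ⌈7386/233⌉ − ⌈7242/233⌉ = 32 − 32 = 0
n=51: ⌈(52·144+42)/233⌉ − ⌈(51·144+42)/233⌉ = ⌈7530/233⌉ − ⌈7386/233⌉ = 33 − 32 = 1
n=52: ⌈(53·144+42)/233⌉ − ⌈(52·144+42)/233⌉ = ⌈7674/233⌉ − ⌈7530/233⌉ = 33 − 33 = 0
n=53: ⌈(54·144+42)/233⌉ − ⌈(53·144+42)/233⌉ = ⌈7818/233⌉ − ⌈7674/233⌉ = 34 − 33 = 1
n=54: ⌈(55·144+42)/233⌉ − ⌈(54·144+42)/233⌉ = ⌈7962/233⌉ − ⌈7818/233⌉ = 35 − 34 = 1
n=55: ⌈(56·144+42)/233⌉ − ⌈(55·144+42)/233⌉ = ⌈8106/233⌉ − ⌈7962/233⌉ = 35 − 35 = 0
n=56: ⌈(57·144+42)/233⌉ − ⌈(56·144+42)/233⌉ = ⌈8250/233⌉ − ⌈8106/233⌉ = 36 − 35 = 1
n=57: ⌈(58·144+42)/233⌉ − ⌈(57·144+42)/233⌉ = ⌈8394/233⌉ − ⌈8250/233⌉ = 37 − 36 = 1
n=58: ⌈(59·144+42)/233⌉ − ⌈(58·144+42)/233⌉ = ⌈8538/233⌉ − ⌈8394/233⌉ = 37 − 37 = 0
n=59: ⌈(60·144+42)/233⌉ − ⌈(59·144+42)/233⌉ = ⌈8682/233⌉ − ⌈8538/233⌉ = 38 − 37 = 1
n=60: ⌈(61·144+42)/233⌉ − ⌈(60·144+42)/233⌉ = ⌈8826/233⌉ − ⌈8682/233⌉ = 38 − 38 = 0
n=61: ⌈(62·144+42)/233⌉ − ⌈(61·144+42)/233⌉ = ⌈8970/233⌉ − ⌈8826/233⌉ = 39 − 38 = 1
n=62: ⌈(63·144+42)/233⌉ − ⌈(62·144+42)/233⌉ = ⌈9114/233⌉ − ⌈8970/233⌉ = 40 − 39 = 1
n=63: ⌈(64·144+42)/233⌉ − ⌈(63·144+42)/233⌉ = ⌈9258/233⌉ − ⌈9114/233⌉ = 40 − 40 = 0
n=64: ⌈(65·144+42)/233⌉ − ⌈(64·144+42)/233⌉ = ⌈9402/233⌉ − ⌈9258/233⌉ = 41 − 40 = 1
n=65: ⌈(66·144+42)/233⌉ − ⌈(65·144+42)/233⌉ = ⌈9546/233⌉ − ⌈9402/233⌉ = 41 − 41 = 0
n=66: ⌈(67·144+42)/233⌉ − ⌈(66·144+42)/233⌉ = ⌈9690/233⌉ − ⌈9546/233⌉ = 42 − 41 = 1
n=67: ⌈(68·144+42)/233⌉ − ⌈(67·144+42)/233⌉ = ⌈9834/233⌉ − ⌈9690/233⌉ = 43 − 42 = 1
n=68: ⌈(69·144+42)/233⌉ − ⌈(68·144+42)/233⌉ = ⌈9978/233⌉ − ⌈9834/233⌉ = 43 − 43 = 0
n=69: ⌈(70·144+42)/233⌉ − ⌈(69·144+42)/233⌉ = ⌈10122/233⌉ − ⌈9978/233⌉ = 44 − 43 = 1
n=70: ⌈(71·144+42)/233⌉ − ⌈(70·144+42)/233⌉ = ⌈10266/233⌉ − ⌈10122/233⌉ = 45 − 44 = 1
n=71: ⌈(72·144+42)/233⌉ − ⌈(71·144+42)/233⌉ = ⌈10410/233⌉ − ⌈10266/233⌉ = 45 − 45 = 0
n=72: ⌈(73·144+42)/233⌉ − ⌈(72·144+42)/233⌉ = ⌈10554/233⌉ − ⌈10410/233⌉ = 46 − 45 = 1


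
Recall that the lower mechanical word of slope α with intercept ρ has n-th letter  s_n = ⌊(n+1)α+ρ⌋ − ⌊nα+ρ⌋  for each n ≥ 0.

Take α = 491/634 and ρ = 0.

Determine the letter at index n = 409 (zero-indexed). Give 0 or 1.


(n+1)α + ρ = (410·491) / 634 = 201310/634
nα + ρ     = (409·491) / 634 = 200819/634
⌊201310/634⌋ = 317,  ⌊200819/634⌋ = 316
s_{409} = 317 − 316 = 1

1


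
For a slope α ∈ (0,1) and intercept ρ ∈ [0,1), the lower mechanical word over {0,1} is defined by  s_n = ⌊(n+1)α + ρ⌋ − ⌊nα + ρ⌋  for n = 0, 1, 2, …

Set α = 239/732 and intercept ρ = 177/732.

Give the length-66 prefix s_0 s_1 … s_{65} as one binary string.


001001001001001001001001001001001000100100100100100100100100100100

n=0: ⌊(1·239+177)/732⌋ − ⌊(0·239+177)/732⌋ = ⌊416/732⌋ − ⌊177/732⌋ = 0 − 0 = 0
n=1: ⌊(2·239+177)/732⌋ − ⌊(1·239+177)/732⌋ = ⌊655/732⌋ − ⌊416/732⌋ = 0 − 0 = 0
n=2: ⌊(3·239+177)/732⌋ − ⌊(2·239+177)/732⌋ = ⌊894/732⌋ − ⌊655/732⌋ = 1 − 0 = 1
n=3: ⌊(4·239+177)/732⌋ − ⌊(3·239+177)/732⌋ = ⌊1133/732⌋ − ⌊894/732⌋ = 1 − 1 = 0
n=4: ⌊(5·239+177)/732⌋ − ⌊(4·239+177)/732⌋ = ⌊1372/732⌋ − ⌊1133/732⌋ = 1 − 1 = 0
n=5: ⌊(6·239+177)/732⌋ − ⌊(5·239+177)/732⌋ = ⌊1611/732⌋ − ⌊1372/732⌋ = 2 − 1 = 1
n=6: ⌊(7·239+177)/732⌋ − ⌊(6·239+177)/732⌋ = ⌊1850/732⌋ − ⌊1611/732⌋ = 2 − 2 = 0
n=7: ⌊(8·239+177)/732⌋ − ⌊(7·239+177)/732⌋ = ⌊2089/732⌋ − ⌊1850/732⌋ = 2 − 2 = 0
n=8: ⌊(9·239+177)/732⌋ − ⌊(8·239+177)/732⌋ = ⌊2328/732⌋ − ⌊2089/732⌋ = 3 − 2 = 1
n=9: ⌊(10·239+177)/732⌋ − ⌊(9·239+177)/732⌋ = ⌊2567/732⌋ − ⌊2328/732⌋ = 3 − 3 = 0
n=10: ⌊(11·239+177)/732⌋ − ⌊(10·239+177)/732⌋ = ⌊2806/732⌋ − ⌊2567/732⌋ = 3 − 3 = 0
n=11: ⌊(12·239+177)/732⌋ − ⌊(11·239+177)/732⌋ = ⌊3045/732⌋ − ⌊2806/732⌋ = 4 − 3 = 1
n=12: ⌊(13·239+177)/732⌋ − ⌊(12·239+177)/732⌋ = ⌊3284/732⌋ − ⌊3045/732⌋ = 4 − 4 = 0
n=13: ⌊(14·239+177)/732⌋ − ⌊(13·239+177)/732⌋ = ⌊3523/732⌋ − ⌊3284/732⌋ = 4 − 4 = 0
n=14: ⌊(15·239+177)/732⌋ − ⌊(14·239+177)/732⌋ = ⌊3762/732⌋ − ⌊3523/732⌋ = 5 − 4 = 1
n=15: ⌊(16·239+177)/732⌋ − ⌊(15·239+177)/732⌋ = ⌊4001/732⌋ − ⌊3762/732⌋ = 5 − 5 = 0
n=16: ⌊(17·239+177)/732⌋ − ⌊(16·239+177)/732⌋ = ⌊4240/732⌋ − ⌊4001/732⌋ = 5 − 5 = 0
n=17: ⌊(18·239+177)/732⌋ − ⌊(17·239+177)/732⌋ = ⌊4479/732⌋ − ⌊4240/732⌋ = 6 − 5 = 1
n=18: ⌊(19·239+177)/732⌋ − ⌊(18·239+177)/732⌋ = ⌊4718/732⌋ − ⌊4479/732⌋ = 6 − 6 = 0
n=19: ⌊(20·239+177)/732⌋ − ⌊(19·239+177)/732⌋ = ⌊4957/732⌋ − ⌊4718/732⌋ = 6 − 6 = 0
n=20: ⌊(21·239+177)/732⌋ − ⌊(20·239+177)/732⌋ = ⌊5196/732⌋ − ⌊4957/732⌋ = 7 − 6 = 1
n=21: ⌊(22·239+177)/732⌋ − ⌊(21·239+177)/732⌋ = ⌊5435/732⌋ − ⌊5196/732⌋ = 7 − 7 = 0
n=22: ⌊(23·239+177)/732⌋ − ⌊(22·239+177)/732⌋ = ⌊5674/732⌋ − ⌊5435/732⌋ = 7 − 7 = 0
n=23: ⌊(24·239+177)/732⌋ − ⌊(23·239+177)/732⌋ = ⌊5913/732⌋ − ⌊5674/732⌋ = 8 − 7 = 1
n=24: ⌊(25·239+177)/732⌋ − ⌊(24·239+177)/732⌋ = ⌊6152/732⌋ − ⌊5913/732⌋ = 8 − 8 = 0
n=25: ⌊(26·239+177)/732⌋ − ⌊(25·239+177)/732⌋ = ⌊6391/732⌋ − ⌊6152/732⌋ = 8 − 8 = 0
n=26: ⌊(27·239+177)/732⌋ − ⌊(26·239+177)/732⌋ = ⌊6630/732⌋ − ⌊6391/732⌋ = 9 − 8 = 1
n=27: ⌊(28·239+177)/732⌋ − ⌊(27·239+177)/732⌋ = ⌊6869/732⌋ − ⌊6630/732⌋ = 9 − 9 = 0
n=28: ⌊(29·239+177)/732⌋ − ⌊(28·239+177)/732⌋ = ⌊7108/732⌋ − ⌊6869/732⌋ = 9 − 9 = 0
n=29: ⌊(30·239+177)/732⌋ − ⌊(29·239+177)/732⌋ = ⌊7347/732⌋ − ⌊7108/732⌋ = 10 − 9 = 1
n=30: ⌊(31·239+177)/732⌋ − ⌊(30·239+177)/732⌋ = ⌊7586/732⌋ − ⌊7347/732⌋ = 10 − 10 = 0
n=31: ⌊(32·239+177)/732⌋ − ⌊(31·239+177)/732⌋ = ⌊7825/732⌋ − ⌊7586/732⌋ = 10 − 10 = 0
n=32: ⌊(33·239+177)/732⌋ − ⌊(32·239+177)/732⌋ = ⌊8064/732⌋ − ⌊7825/732⌋ = 11 − 10 = 1
n=33: ⌊(34·239+177)/732⌋ − ⌊(33·239+177)/732⌋ = ⌊8303/732⌋ − ⌊8064/732⌋ = 11 − 11 = 0
n=34: ⌊(35·239+177)/732⌋ − ⌊(34·239+177)/732⌋ = ⌊8542/732⌋ − ⌊8303/732⌋ = 11 − 11 = 0
n=35: ⌊(36·239+177)/732⌋ − ⌊(35·239+177)/732⌋ = ⌊8781/732⌋ − ⌊8542/732⌋ = 11 − 11 = 0
n=36: ⌊(37·239+177)/732⌋ − ⌊(36·239+177)/732⌋ = ⌊9020/732⌋ − ⌊8781/732⌋ = 12 − 11 = 1
n=37: ⌊(38·239+177)/732⌋ − ⌊(37·239+177)/732⌋ = ⌊9259/732⌋ − ⌊9020/732⌋ = 12 − 12 = 0
n=38: ⌊(39·239+177)/732⌋ − ⌊(38·239+177)/732⌋ = ⌊9498/732⌋ − ⌊9259/732⌋ = 12 − 12 = 0
n=39: ⌊(40·239+177)/732⌋ − ⌊(39·239+177)/732⌋ = ⌊9737/732⌋ − ⌊9498/732⌋ = 13 − 12 = 1
n=40: ⌊(41·239+177)/732⌋ − ⌊(40·239+177)/732⌋ = ⌊9976/732⌋ − ⌊9737/732⌋ = 13 − 13 = 0
n=41: ⌊(42·239+177)/732⌋ − ⌊(41·239+177)/732⌋ = ⌊10215/732⌋ − ⌊9976/732⌋ = 13 − 13 = 0
n=42: ⌊(43·239+177)/732⌋ − ⌊(42·239+177)/732⌋ = ⌊10454/732⌋ − ⌊10215/732⌋ = 14 − 13 = 1
n=43: ⌊(44·239+177)/732⌋ − ⌊(43·239+177)/732⌋ = ⌊10693/732⌋ − ⌊10454/732⌋ = 14 − 14 = 0
n=44: ⌊(45·239+177)/732⌋ − ⌊(44·239+177)/732⌋ = ⌊10932/732⌋ − ⌊10693/732⌋ = 14 − 14 = 0
n=45: ⌊(46·239+177)/732⌋ − ⌊(45·239+177)/732⌋ = ⌊11171/732⌋ − ⌊10932/732⌋ = 15 − 14 = 1
n=46: ⌊(47·239+177)/732⌋ − ⌊(46·239+177)/732⌋ = ⌊11410/732⌋ − ⌊11171/732⌋ = 15 − 15 = 0
n=47: ⌊(48·239+177)/732⌋ − ⌊(47·239+177)/732⌋ = ⌊11649/732⌋ − ⌊11410/732⌋ = 15 − 15 = 0
n=48: ⌊(49·239+177)/732⌋ − ⌊(48·239+177)/732⌋ = ⌊11888/732⌋ − ⌊11649/732⌋ = 16 − 15 = 1
n=49: ⌊(50·239+177)/732⌋ − ⌊(49·239+177)/732⌋ = ⌊12127/732⌋ − ⌊11888/732⌋ = 16 − 16 = 0
n=50: ⌊(51·239+177)/732⌋ − ⌊(50·239+177)/732⌋ = ⌊12366/732⌋ − ⌊12127/732⌋ = 16 − 16 = 0
n=51: ⌊(52·239+177)/732⌋ − ⌊(51·239+177)/732⌋ = ⌊12605/732⌋ − ⌊12366/732⌋ = 17 − 16 = 1
n=52: ⌊(53·239+177)/732⌋ − ⌊(52·239+177)/732⌋ = ⌊12844/732⌋ − ⌊12605/732⌋ = 17 − 17 = 0
n=53: ⌊(54·239+177)/732⌋ − ⌊(53·239+177)/732⌋ = ⌊13083/732⌋ − ⌊12844/732⌋ = 17 − 17 = 0
n=54: ⌊(55·239+177)/732⌋ − ⌊(54·239+177)/732⌋ = ⌊13322/732⌋ − ⌊13083/732⌋ = 18 − 17 = 1
n=55: ⌊(56·239+177)/732⌋ − ⌊(55·239+177)/732⌋ = ⌊13561/732⌋ − ⌊13322/732⌋ = 18 − 18 = 0
n=56: ⌊(57·239+177)/732⌋ − ⌊(56·239+177)/732⌋ = ⌊13800/732⌋ − ⌊13561/732⌋ = 18 − 18 = 0
n=57: ⌊(58·239+177)/732⌋ − ⌊(57·239+177)/732⌋ = ⌊14039/732⌋ − ⌊13800/732⌋ = 19 − 18 = 1
n=58: ⌊(59·239+177)/732⌋ − ⌊(58·239+177)/732⌋ = ⌊14278/732⌋ − ⌊14039/732⌋ = 19 − 19 = 0
n=59: ⌊(60·239+177)/732⌋ − ⌊(59·239+177)/732⌋ = ⌊14517/732⌋ − ⌊14278/732⌋ = 19 − 19 = 0
n=60: ⌊(61·239+177)/732⌋ − ⌊(60·239+177)/732⌋ = ⌊14756/732⌋ − ⌊14517/732⌋ = 20 − 19 = 1
n=61: ⌊(62·239+177)/732⌋ − ⌊(61·239+177)/732⌋ = ⌊14995/732⌋ − ⌊14756/732⌋ = 20 − 20 = 0
n=62: ⌊(63·239+177)/732⌋ − ⌊(62·239+177)/732⌋ = ⌊15234/732⌋ − ⌊14995/732⌋ = 20 − 20 = 0
n=63: ⌊(64·239+177)/732⌋ − ⌊(63·239+177)/732⌋ = ⌊15473/732⌋ − ⌊15234/732⌋ = 21 − 20 = 1
n=64: ⌊(65·239+177)/732⌋ − ⌊(64·239+177)/732⌋ = ⌊15712/732⌋ − ⌊15473/732⌋ = 21 − 21 = 0
n=65: ⌊(66·239+177)/732⌋ − ⌊(65·239+177)/732⌋ = ⌊15951/732⌋ − ⌊15712/732⌋ = 21 − 21 = 0
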